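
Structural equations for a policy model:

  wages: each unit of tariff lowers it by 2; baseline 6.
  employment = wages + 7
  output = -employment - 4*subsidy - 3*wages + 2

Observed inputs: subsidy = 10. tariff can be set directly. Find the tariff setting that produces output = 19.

tariff = 11

Substituting into the employment equation gives employment = -2*tariff + 13.
output becomes 8*tariff - 69.
Solve 8*tariff - 69 = 19: tariff = (19 + 69) / 8 = 11.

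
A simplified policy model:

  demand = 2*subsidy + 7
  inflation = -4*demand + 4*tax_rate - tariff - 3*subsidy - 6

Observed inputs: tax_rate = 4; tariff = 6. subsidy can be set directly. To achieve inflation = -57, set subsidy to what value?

Substituting into the inflation equation gives inflation = -11*subsidy - 24.
Solve -11*subsidy - 24 = -57: subsidy = (-57 + 24) / -11 = 3.

subsidy = 3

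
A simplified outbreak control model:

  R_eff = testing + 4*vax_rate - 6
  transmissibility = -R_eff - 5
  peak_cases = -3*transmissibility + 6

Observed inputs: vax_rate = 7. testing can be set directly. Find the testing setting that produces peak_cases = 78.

Substituting into the R_eff equation gives R_eff = testing + 22.
transmissibility becomes -testing - 27.
Substituting into the peak_cases equation gives peak_cases = 3*testing + 87.
Solve 3*testing + 87 = 78: testing = (78 - 87) / 3 = -3.

testing = -3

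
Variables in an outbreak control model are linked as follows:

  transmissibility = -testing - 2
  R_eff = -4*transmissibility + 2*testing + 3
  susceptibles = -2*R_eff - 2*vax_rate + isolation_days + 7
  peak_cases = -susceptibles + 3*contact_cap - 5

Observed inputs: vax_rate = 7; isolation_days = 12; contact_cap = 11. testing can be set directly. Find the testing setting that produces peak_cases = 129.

testing = 7

Substituting into the R_eff equation gives R_eff = 6*testing + 11.
susceptibles becomes -12*testing - 17.
Substituting into the peak_cases equation gives peak_cases = 12*testing + 45.
Solve 12*testing + 45 = 129: testing = (129 - 45) / 12 = 7.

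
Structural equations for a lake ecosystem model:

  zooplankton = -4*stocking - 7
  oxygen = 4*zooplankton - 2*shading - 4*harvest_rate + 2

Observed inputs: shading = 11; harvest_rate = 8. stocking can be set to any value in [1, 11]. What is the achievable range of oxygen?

Substituting into the oxygen equation gives oxygen = -16*stocking - 80.
Linear in stocking, so extremes are at the endpoints: stocking = 1 gives oxygen = -96; stocking = 11 gives oxygen = -256.

-256 to -96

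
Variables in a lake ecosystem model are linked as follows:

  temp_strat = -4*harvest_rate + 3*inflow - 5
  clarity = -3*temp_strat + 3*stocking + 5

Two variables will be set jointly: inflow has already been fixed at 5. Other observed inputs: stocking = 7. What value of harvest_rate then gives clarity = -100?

With inflow held at 5:
Substituting into the temp_strat equation gives temp_strat = -4*harvest_rate + 10.
clarity becomes 12*harvest_rate - 4.
Solve 12*harvest_rate - 4 = -100: harvest_rate = (-100 + 4) / 12 = -8.

harvest_rate = -8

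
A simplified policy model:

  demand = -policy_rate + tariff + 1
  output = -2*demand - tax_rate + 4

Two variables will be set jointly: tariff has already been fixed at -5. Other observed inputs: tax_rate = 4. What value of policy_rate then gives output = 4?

policy_rate = -2

With tariff held at -5:
Substituting into the demand equation gives demand = -policy_rate - 4.
Substituting into the output equation gives output = 2*policy_rate + 8.
Solve 2*policy_rate + 8 = 4: policy_rate = (4 - 8) / 2 = -2.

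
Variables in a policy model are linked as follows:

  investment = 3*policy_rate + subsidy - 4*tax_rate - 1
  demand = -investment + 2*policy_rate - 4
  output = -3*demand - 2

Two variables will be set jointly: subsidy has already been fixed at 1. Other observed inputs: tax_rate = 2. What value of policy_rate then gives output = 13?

policy_rate = 9

With subsidy held at 1:
Substituting into the investment equation gives investment = 3*policy_rate - 8.
demand becomes -policy_rate + 4.
This gives output = 3*policy_rate - 14.
Solve 3*policy_rate - 14 = 13: policy_rate = (13 + 14) / 3 = 9.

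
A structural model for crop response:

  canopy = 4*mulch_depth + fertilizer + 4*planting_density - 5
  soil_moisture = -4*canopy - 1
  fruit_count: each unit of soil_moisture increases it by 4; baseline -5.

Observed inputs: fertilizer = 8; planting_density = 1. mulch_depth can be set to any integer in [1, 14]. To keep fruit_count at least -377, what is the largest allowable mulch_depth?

Substituting into the canopy equation gives canopy = 4*mulch_depth + 7.
Substituting into the soil_moisture equation gives soil_moisture = -16*mulch_depth - 29.
Substituting into the fruit_count equation gives fruit_count = -64*mulch_depth - 121.
Require -64*mulch_depth - 121 ≥ -377, so mulch_depth ≤ 4.
The largest integer in [1, 14] satisfying this is 4.

mulch_depth = 4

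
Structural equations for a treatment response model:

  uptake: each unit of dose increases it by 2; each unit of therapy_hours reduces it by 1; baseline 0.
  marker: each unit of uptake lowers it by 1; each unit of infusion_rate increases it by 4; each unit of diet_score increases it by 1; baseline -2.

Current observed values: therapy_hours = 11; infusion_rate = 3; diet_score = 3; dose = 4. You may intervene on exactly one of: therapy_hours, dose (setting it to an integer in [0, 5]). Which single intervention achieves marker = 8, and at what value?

set therapy_hours = 3

Intervening on therapy_hours: with other inputs at their observed values, marker = therapy_hours + 5. Solving for 8 gives therapy_hours = 3, within [0, 5].
Intervening on dose: marker = -2*dose + 24. Reaching 8 requires dose = 8, outside [0, 5].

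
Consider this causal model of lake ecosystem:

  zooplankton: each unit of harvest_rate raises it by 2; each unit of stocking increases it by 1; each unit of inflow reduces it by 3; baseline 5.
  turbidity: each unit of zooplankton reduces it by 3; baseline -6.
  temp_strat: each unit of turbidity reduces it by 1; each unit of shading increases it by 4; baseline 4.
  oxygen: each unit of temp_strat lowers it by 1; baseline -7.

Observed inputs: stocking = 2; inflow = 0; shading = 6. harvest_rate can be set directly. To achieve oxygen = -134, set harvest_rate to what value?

Substituting into the zooplankton equation gives zooplankton = 2*harvest_rate + 7.
Substituting into the turbidity equation gives turbidity = -6*harvest_rate - 27.
This gives temp_strat = 6*harvest_rate + 55.
This gives oxygen = -6*harvest_rate - 62.
Solve -6*harvest_rate - 62 = -134: harvest_rate = (-134 + 62) / -6 = 12.

harvest_rate = 12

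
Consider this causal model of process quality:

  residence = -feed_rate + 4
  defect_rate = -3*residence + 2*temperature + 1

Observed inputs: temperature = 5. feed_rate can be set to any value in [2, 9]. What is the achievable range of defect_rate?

5 to 26

Substituting into the defect_rate equation gives defect_rate = 3*feed_rate - 1.
Linear in feed_rate, so extremes are at the endpoints: feed_rate = 2 gives defect_rate = 5; feed_rate = 9 gives defect_rate = 26.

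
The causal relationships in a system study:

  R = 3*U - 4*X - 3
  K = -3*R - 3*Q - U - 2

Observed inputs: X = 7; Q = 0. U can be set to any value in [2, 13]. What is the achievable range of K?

-39 to 71

Substituting into the R equation gives R = 3*U - 31.
This gives K = -10*U + 91.
Linear in U, so extremes are at the endpoints: U = 2 gives K = 71; U = 13 gives K = -39.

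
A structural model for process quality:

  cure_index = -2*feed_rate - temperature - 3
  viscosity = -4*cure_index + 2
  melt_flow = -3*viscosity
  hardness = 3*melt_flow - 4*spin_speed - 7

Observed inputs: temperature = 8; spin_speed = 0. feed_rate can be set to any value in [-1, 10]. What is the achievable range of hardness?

Substituting into the cure_index equation gives cure_index = -2*feed_rate - 11.
viscosity becomes 8*feed_rate + 46.
So melt_flow = -24*feed_rate - 138.
So hardness = -72*feed_rate - 421.
Linear in feed_rate, so extremes are at the endpoints: feed_rate = -1 gives hardness = -349; feed_rate = 10 gives hardness = -1141.

-1141 to -349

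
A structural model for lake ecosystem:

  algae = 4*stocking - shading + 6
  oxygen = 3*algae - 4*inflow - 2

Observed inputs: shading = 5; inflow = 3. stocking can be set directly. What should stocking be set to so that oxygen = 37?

stocking = 4

Substituting into the algae equation gives algae = 4*stocking + 1.
Substituting into the oxygen equation gives oxygen = 12*stocking - 11.
Solve 12*stocking - 11 = 37: stocking = (37 + 11) / 12 = 4.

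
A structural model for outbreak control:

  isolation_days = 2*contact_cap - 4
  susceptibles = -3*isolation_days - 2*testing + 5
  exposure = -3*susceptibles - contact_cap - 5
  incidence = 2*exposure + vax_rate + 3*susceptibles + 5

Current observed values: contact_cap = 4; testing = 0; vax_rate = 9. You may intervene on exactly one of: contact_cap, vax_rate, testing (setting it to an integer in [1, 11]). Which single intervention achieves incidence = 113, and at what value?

Intervening on contact_cap: with other inputs at their observed values, incidence = 16*contact_cap - 47. Solving for 113 gives contact_cap = 10, within [1, 11].
Intervening on vax_rate: incidence = vax_rate + 8. Reaching 113 requires vax_rate = 105, outside [1, 11].
Intervening on testing: incidence = 6*testing + 17. Reaching 113 requires testing = 16, outside [1, 11].

set contact_cap = 10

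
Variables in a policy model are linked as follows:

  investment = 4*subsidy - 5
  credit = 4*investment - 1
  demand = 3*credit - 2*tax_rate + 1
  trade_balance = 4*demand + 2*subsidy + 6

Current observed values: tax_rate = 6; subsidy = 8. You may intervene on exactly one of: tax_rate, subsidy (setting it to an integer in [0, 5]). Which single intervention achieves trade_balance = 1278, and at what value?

set tax_rate = 4

Intervening on tax_rate: with other inputs at their observed values, trade_balance = -8*tax_rate + 1310. Solving for 1278 gives tax_rate = 4, within [0, 5].
Intervening on subsidy: trade_balance = 194*subsidy - 290. Reaching 1278 requires subsidy = 784/97, not an integer.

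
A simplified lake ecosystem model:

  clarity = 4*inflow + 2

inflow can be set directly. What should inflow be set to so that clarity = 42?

Solve 4*inflow + 2 = 42: inflow = (42 - 2) / 4 = 10.

inflow = 10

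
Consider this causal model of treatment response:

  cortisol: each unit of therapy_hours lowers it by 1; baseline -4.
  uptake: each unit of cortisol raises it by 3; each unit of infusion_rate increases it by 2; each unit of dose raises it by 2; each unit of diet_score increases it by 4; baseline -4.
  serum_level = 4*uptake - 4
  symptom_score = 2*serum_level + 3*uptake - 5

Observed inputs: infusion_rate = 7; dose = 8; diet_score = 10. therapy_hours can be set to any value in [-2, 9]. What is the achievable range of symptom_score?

Substituting into the uptake equation gives uptake = -3*therapy_hours + 54.
Substituting into the serum_level equation gives serum_level = -12*therapy_hours + 212.
Substituting into the symptom_score equation gives symptom_score = -33*therapy_hours + 581.
Linear in therapy_hours, so extremes are at the endpoints: therapy_hours = -2 gives symptom_score = 647; therapy_hours = 9 gives symptom_score = 284.

284 to 647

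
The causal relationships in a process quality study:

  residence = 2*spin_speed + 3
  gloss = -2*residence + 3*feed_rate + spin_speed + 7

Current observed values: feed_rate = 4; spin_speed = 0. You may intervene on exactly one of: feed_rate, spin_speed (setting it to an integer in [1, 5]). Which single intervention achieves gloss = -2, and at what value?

set spin_speed = 5

Intervening on feed_rate: gloss = 3*feed_rate + 1. Reaching -2 requires feed_rate = -1, outside [1, 5].
Intervening on spin_speed: with other inputs at their observed values, gloss = -3*spin_speed + 13. Solving for -2 gives spin_speed = 5, within [1, 5].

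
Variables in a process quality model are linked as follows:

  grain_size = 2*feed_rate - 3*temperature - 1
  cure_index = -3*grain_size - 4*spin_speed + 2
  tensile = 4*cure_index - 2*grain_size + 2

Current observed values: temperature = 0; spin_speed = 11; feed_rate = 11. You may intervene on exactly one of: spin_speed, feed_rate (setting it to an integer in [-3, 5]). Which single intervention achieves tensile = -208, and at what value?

Intervening on spin_speed: tensile = -16*spin_speed - 284. Reaching -208 requires spin_speed = -19/4, not an integer.
Intervening on feed_rate: with other inputs at their observed values, tensile = -28*feed_rate - 152. Solving for -208 gives feed_rate = 2, within [-3, 5].

set feed_rate = 2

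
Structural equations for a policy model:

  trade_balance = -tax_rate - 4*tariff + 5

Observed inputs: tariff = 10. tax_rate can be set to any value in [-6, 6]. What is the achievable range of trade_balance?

-41 to -29

Substituting into the trade_balance equation gives trade_balance = -tax_rate - 35.
Linear in tax_rate, so extremes are at the endpoints: tax_rate = -6 gives trade_balance = -29; tax_rate = 6 gives trade_balance = -41.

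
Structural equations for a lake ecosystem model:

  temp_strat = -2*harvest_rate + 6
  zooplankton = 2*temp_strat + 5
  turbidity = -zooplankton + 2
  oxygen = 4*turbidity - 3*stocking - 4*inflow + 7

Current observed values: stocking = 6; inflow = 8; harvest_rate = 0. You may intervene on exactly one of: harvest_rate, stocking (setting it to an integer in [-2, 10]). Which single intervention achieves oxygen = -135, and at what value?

set harvest_rate = -2

Intervening on harvest_rate: with other inputs at their observed values, oxygen = 16*harvest_rate - 103. Solving for -135 gives harvest_rate = -2, within [-2, 10].
Intervening on stocking: oxygen = -3*stocking - 85. Reaching -135 requires stocking = 50/3, not an integer.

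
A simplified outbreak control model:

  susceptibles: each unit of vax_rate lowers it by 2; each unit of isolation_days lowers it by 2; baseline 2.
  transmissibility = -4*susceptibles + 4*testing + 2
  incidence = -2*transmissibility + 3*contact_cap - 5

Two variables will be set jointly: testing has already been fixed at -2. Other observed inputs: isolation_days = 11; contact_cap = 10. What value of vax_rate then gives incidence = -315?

With testing held at -2:
Substituting into the susceptibles equation gives susceptibles = -2*vax_rate - 20.
So transmissibility = 8*vax_rate + 74.
incidence becomes -16*vax_rate - 123.
Solve -16*vax_rate - 123 = -315: vax_rate = (-315 + 123) / -16 = 12.

vax_rate = 12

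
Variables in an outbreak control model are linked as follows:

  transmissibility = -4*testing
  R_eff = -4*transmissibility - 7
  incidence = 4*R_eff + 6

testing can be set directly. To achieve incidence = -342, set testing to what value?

testing = -5

Substituting into the R_eff equation gives R_eff = 16*testing - 7.
Substituting into the incidence equation gives incidence = 64*testing - 22.
Solve 64*testing - 22 = -342: testing = (-342 + 22) / 64 = -5.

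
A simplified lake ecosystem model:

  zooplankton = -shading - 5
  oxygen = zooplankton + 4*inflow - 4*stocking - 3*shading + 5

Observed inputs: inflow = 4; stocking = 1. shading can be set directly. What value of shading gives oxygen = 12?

shading = 0

Substituting into the oxygen equation gives oxygen = -4*shading + 12.
Solve -4*shading + 12 = 12: shading = (12 - 12) / -4 = 0.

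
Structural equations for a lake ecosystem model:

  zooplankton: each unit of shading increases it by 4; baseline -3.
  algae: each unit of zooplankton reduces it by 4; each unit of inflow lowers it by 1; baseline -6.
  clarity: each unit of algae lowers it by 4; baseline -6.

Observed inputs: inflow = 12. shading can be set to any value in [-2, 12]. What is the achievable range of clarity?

-110 to 786

Substituting into the algae equation gives algae = -16*shading - 6.
So clarity = 64*shading + 18.
Linear in shading, so extremes are at the endpoints: shading = -2 gives clarity = -110; shading = 12 gives clarity = 786.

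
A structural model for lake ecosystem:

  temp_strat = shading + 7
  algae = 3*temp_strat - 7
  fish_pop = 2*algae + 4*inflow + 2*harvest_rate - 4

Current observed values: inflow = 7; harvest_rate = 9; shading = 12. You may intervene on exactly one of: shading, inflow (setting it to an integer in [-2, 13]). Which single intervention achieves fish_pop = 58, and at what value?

Intervening on shading: with other inputs at their observed values, fish_pop = 6*shading + 70. Solving for 58 gives shading = -2, within [-2, 13].
Intervening on inflow: fish_pop = 4*inflow + 114. Reaching 58 requires inflow = -14, outside [-2, 13].

set shading = -2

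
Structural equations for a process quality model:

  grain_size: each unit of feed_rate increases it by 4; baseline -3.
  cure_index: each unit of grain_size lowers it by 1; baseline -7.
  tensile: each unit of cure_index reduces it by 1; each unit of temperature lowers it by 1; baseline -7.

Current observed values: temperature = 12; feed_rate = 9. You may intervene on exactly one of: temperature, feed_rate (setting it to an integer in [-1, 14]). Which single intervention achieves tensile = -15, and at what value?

set feed_rate = 0

Intervening on temperature: tensile = -temperature + 33. Reaching -15 requires temperature = 48, outside [-1, 14].
Intervening on feed_rate: with other inputs at their observed values, tensile = 4*feed_rate - 15. Solving for -15 gives feed_rate = 0, within [-1, 14].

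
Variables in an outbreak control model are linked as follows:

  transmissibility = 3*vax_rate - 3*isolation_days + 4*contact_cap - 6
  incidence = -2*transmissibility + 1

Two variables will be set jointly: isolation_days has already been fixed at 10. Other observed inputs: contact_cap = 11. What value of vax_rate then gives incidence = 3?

With isolation_days held at 10:
Substituting into the transmissibility equation gives transmissibility = 3*vax_rate + 8.
So incidence = -6*vax_rate - 15.
Solve -6*vax_rate - 15 = 3: vax_rate = (3 + 15) / -6 = -3.

vax_rate = -3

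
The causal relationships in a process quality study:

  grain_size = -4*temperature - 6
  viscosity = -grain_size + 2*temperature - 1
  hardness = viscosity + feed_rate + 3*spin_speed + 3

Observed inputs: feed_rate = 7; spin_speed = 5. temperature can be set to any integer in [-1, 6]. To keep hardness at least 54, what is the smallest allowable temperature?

temperature = 4

Substituting into the viscosity equation gives viscosity = 6*temperature + 5.
Substituting into the hardness equation gives hardness = 6*temperature + 30.
Require 6*temperature + 30 ≥ 54, so temperature ≥ 4.
The smallest integer in [-1, 6] satisfying this is 4.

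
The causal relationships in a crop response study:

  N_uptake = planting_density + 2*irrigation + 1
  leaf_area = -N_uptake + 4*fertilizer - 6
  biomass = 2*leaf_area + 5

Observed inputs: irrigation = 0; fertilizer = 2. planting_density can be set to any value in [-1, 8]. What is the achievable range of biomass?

Substituting into the N_uptake equation gives N_uptake = planting_density + 1.
Substituting into the leaf_area equation gives leaf_area = -planting_density + 1.
So biomass = -2*planting_density + 7.
Linear in planting_density, so extremes are at the endpoints: planting_density = -1 gives biomass = 9; planting_density = 8 gives biomass = -9.

-9 to 9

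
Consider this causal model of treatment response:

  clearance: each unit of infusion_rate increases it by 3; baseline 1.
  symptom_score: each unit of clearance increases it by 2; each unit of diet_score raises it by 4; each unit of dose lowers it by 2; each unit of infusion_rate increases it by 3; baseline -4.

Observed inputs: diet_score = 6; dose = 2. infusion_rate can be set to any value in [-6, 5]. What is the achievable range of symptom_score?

-36 to 63

Substituting into the symptom_score equation gives symptom_score = 9*infusion_rate + 18.
Linear in infusion_rate, so extremes are at the endpoints: infusion_rate = -6 gives symptom_score = -36; infusion_rate = 5 gives symptom_score = 63.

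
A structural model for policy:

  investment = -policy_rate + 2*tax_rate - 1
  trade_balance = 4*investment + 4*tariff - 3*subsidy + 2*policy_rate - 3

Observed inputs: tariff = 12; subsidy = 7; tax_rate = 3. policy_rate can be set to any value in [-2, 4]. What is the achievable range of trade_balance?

Substituting into the investment equation gives investment = -policy_rate + 5.
Substituting into the trade_balance equation gives trade_balance = -2*policy_rate + 44.
Linear in policy_rate, so extremes are at the endpoints: policy_rate = -2 gives trade_balance = 48; policy_rate = 4 gives trade_balance = 36.

36 to 48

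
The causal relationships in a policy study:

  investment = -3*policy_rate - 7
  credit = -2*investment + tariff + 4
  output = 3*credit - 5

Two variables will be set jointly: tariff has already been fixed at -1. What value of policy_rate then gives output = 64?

policy_rate = 1

With tariff held at -1:
Substituting into the credit equation gives credit = 6*policy_rate + 17.
Substituting into the output equation gives output = 18*policy_rate + 46.
Solve 18*policy_rate + 46 = 64: policy_rate = (64 - 46) / 18 = 1.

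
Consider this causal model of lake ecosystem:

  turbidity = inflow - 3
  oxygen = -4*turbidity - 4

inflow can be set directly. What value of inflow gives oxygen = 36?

Substituting into the oxygen equation gives oxygen = -4*inflow + 8.
Solve -4*inflow + 8 = 36: inflow = (36 - 8) / -4 = -7.

inflow = -7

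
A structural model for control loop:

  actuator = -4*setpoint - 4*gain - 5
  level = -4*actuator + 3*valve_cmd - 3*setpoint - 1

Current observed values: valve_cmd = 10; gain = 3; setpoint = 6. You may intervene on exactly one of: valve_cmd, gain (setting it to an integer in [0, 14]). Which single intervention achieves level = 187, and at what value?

set valve_cmd = 14

Intervening on valve_cmd: with other inputs at their observed values, level = 3*valve_cmd + 145. Solving for 187 gives valve_cmd = 14, within [0, 14].
Intervening on gain: level = 16*gain + 127. Reaching 187 requires gain = 15/4, not an integer.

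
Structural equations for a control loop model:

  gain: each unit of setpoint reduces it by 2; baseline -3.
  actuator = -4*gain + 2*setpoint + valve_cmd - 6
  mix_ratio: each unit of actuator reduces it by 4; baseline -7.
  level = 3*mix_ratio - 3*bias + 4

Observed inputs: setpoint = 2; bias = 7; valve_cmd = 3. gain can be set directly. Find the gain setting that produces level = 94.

gain = 3

Intervening on gain fixes its value directly, overriding its dependence on setpoint.
Substituting into the actuator equation gives actuator = -4*gain + 1.
Substituting into the mix_ratio equation gives mix_ratio = 16*gain - 11.
Substituting into the level equation gives level = 48*gain - 50.
Solve 48*gain - 50 = 94: gain = (94 + 50) / 48 = 3.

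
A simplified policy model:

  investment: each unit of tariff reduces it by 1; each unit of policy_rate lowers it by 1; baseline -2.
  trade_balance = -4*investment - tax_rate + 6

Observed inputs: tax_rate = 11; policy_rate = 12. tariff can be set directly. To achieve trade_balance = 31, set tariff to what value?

tariff = -5

Substituting into the investment equation gives investment = -tariff - 14.
Substituting into the trade_balance equation gives trade_balance = 4*tariff + 51.
Solve 4*tariff + 51 = 31: tariff = (31 - 51) / 4 = -5.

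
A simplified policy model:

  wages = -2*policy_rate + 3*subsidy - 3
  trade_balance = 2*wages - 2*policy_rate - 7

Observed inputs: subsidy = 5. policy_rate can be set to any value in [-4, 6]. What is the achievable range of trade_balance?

-19 to 41

Substituting into the wages equation gives wages = -2*policy_rate + 12.
trade_balance becomes -6*policy_rate + 17.
Linear in policy_rate, so extremes are at the endpoints: policy_rate = -4 gives trade_balance = 41; policy_rate = 6 gives trade_balance = -19.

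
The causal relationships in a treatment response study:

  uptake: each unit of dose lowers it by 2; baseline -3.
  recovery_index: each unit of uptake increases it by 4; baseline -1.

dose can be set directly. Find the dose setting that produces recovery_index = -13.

Substituting into the recovery_index equation gives recovery_index = -8*dose - 13.
Solve -8*dose - 13 = -13: dose = (-13 + 13) / -8 = 0.

dose = 0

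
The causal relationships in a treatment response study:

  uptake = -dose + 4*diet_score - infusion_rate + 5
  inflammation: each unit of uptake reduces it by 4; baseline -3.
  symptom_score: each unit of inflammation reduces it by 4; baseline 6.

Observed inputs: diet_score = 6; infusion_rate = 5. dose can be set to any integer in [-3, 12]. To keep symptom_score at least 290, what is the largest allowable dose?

Substituting into the uptake equation gives uptake = -dose + 24.
Substituting into the inflammation equation gives inflammation = 4*dose - 99.
Substituting into the symptom_score equation gives symptom_score = -16*dose + 402.
Require -16*dose + 402 ≥ 290, so dose ≤ 7.
The largest integer in [-3, 12] satisfying this is 7.

dose = 7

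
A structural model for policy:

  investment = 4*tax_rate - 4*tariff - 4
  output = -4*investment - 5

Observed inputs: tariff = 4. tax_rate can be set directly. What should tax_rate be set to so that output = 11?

tax_rate = 4

Substituting into the investment equation gives investment = 4*tax_rate - 20.
This gives output = -16*tax_rate + 75.
Solve -16*tax_rate + 75 = 11: tax_rate = (11 - 75) / -16 = 4.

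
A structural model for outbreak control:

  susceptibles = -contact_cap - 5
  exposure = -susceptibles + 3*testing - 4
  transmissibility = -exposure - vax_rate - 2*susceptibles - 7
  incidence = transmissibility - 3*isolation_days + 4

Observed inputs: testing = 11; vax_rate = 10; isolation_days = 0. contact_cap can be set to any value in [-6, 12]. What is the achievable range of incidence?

-43 to -25

Substituting into the exposure equation gives exposure = contact_cap + 34.
Substituting into the transmissibility equation gives transmissibility = contact_cap - 41.
incidence becomes contact_cap - 37.
Linear in contact_cap, so extremes are at the endpoints: contact_cap = -6 gives incidence = -43; contact_cap = 12 gives incidence = -25.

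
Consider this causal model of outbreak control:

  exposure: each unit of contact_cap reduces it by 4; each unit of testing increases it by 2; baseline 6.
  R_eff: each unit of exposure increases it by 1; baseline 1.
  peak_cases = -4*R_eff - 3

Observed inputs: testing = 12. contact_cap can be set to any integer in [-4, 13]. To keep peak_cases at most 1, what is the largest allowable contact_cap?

Substituting into the exposure equation gives exposure = -4*contact_cap + 30.
This gives R_eff = -4*contact_cap + 31.
Substituting into the peak_cases equation gives peak_cases = 16*contact_cap - 127.
Require 16*contact_cap - 127 ≤ 1, so contact_cap ≤ 8.
The largest integer in [-4, 13] satisfying this is 8.

contact_cap = 8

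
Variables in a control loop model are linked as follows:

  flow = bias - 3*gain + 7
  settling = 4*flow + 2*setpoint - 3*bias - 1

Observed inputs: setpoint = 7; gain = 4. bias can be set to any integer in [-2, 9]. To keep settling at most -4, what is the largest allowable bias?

bias = 3

Substituting into the flow equation gives flow = bias - 5.
Substituting into the settling equation gives settling = bias - 7.
Require bias - 7 ≤ -4, so bias ≤ 3.
The largest integer in [-2, 9] satisfying this is 3.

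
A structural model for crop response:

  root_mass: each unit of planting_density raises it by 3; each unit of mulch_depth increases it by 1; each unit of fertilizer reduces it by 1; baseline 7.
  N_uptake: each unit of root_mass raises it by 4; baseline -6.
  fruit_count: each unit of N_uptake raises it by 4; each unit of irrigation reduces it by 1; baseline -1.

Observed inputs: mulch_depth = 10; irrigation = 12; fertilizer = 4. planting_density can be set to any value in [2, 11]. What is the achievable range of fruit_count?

267 to 699

Substituting into the root_mass equation gives root_mass = 3*planting_density + 13.
Substituting into the N_uptake equation gives N_uptake = 12*planting_density + 46.
Substituting into the fruit_count equation gives fruit_count = 48*planting_density + 171.
Linear in planting_density, so extremes are at the endpoints: planting_density = 2 gives fruit_count = 267; planting_density = 11 gives fruit_count = 699.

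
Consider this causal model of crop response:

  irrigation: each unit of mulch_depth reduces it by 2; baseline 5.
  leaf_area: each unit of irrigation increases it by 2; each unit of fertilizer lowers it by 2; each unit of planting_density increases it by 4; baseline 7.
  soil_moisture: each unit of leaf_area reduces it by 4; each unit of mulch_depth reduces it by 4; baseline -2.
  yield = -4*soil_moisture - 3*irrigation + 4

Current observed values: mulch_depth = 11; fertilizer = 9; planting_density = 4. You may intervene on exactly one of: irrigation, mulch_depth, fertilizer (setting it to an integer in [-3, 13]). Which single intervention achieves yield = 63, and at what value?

set fertilizer = 0

Intervening on irrigation: yield = 29*irrigation + 268. Reaching 63 requires irrigation = -205/29, not an integer.
Intervening on mulch_depth: yield = -42*mulch_depth + 237. Reaching 63 requires mulch_depth = 29/7, not an integer.
Intervening on fertilizer: with other inputs at their observed values, yield = -32*fertilizer + 63. Solving for 63 gives fertilizer = 0, within [-3, 13].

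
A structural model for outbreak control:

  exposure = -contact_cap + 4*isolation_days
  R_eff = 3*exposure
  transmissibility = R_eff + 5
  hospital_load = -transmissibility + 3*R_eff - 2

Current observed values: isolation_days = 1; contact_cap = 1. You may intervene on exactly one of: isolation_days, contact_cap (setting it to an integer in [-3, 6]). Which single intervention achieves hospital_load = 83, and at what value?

set isolation_days = 4

Intervening on isolation_days: with other inputs at their observed values, hospital_load = 24*isolation_days - 13. Solving for 83 gives isolation_days = 4, within [-3, 6].
Intervening on contact_cap: hospital_load = -6*contact_cap + 17. Reaching 83 requires contact_cap = -11, outside [-3, 6].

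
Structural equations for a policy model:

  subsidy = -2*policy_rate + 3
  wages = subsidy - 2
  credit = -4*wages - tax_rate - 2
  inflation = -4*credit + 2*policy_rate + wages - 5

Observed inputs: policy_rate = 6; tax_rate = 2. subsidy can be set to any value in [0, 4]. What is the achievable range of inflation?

Intervening on subsidy fixes its value directly, overriding its dependence on policy_rate.
Substituting into the credit equation gives credit = -4*subsidy + 4.
This gives inflation = 17*subsidy - 11.
Linear in subsidy, so extremes are at the endpoints: subsidy = 0 gives inflation = -11; subsidy = 4 gives inflation = 57.

-11 to 57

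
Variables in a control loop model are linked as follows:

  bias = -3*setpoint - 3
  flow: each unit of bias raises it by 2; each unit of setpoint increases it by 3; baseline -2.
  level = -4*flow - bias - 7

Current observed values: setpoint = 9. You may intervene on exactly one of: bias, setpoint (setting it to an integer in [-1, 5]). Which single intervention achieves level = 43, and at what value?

Intervening on bias: level = -9*bias - 107. Reaching 43 requires bias = -50/3, not an integer.
Intervening on setpoint: with other inputs at their observed values, level = 15*setpoint + 28. Solving for 43 gives setpoint = 1, within [-1, 5].

set setpoint = 1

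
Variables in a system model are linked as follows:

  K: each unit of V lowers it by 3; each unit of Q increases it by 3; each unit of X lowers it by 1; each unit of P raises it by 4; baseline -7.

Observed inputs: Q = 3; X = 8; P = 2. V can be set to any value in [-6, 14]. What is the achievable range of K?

Substituting into the K equation gives K = -3*V + 2.
Linear in V, so extremes are at the endpoints: V = -6 gives K = 20; V = 14 gives K = -40.

-40 to 20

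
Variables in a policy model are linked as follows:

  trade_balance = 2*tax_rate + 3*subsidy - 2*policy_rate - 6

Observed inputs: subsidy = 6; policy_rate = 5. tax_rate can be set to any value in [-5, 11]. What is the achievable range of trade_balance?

-8 to 24

Substituting into the trade_balance equation gives trade_balance = 2*tax_rate + 2.
Linear in tax_rate, so extremes are at the endpoints: tax_rate = -5 gives trade_balance = -8; tax_rate = 11 gives trade_balance = 24.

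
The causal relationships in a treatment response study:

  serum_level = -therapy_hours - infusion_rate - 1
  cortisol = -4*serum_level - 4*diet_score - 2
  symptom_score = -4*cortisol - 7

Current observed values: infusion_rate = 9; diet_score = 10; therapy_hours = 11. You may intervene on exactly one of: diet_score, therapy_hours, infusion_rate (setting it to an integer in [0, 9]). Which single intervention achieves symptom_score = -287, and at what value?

set diet_score = 3

Intervening on diet_score: with other inputs at their observed values, symptom_score = 16*diet_score - 335. Solving for -287 gives diet_score = 3, within [0, 9].
Intervening on therapy_hours: symptom_score = -16*therapy_hours + 1. Reaching -287 requires therapy_hours = 18, outside [0, 9].
Intervening on infusion_rate: symptom_score = -16*infusion_rate - 31. Reaching -287 requires infusion_rate = 16, outside [0, 9].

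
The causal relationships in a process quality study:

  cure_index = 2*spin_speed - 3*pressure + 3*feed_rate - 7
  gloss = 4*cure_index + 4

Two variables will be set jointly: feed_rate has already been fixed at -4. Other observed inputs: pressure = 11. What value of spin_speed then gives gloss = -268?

With feed_rate held at -4:
Substituting into the cure_index equation gives cure_index = 2*spin_speed - 52.
Substituting into the gloss equation gives gloss = 8*spin_speed - 204.
Solve 8*spin_speed - 204 = -268: spin_speed = (-268 + 204) / 8 = -8.

spin_speed = -8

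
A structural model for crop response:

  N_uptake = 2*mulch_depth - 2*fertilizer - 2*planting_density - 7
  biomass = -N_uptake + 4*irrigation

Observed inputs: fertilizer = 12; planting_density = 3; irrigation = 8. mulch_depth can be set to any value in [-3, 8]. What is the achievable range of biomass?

Substituting into the N_uptake equation gives N_uptake = 2*mulch_depth - 37.
This gives biomass = -2*mulch_depth + 69.
Linear in mulch_depth, so extremes are at the endpoints: mulch_depth = -3 gives biomass = 75; mulch_depth = 8 gives biomass = 53.

53 to 75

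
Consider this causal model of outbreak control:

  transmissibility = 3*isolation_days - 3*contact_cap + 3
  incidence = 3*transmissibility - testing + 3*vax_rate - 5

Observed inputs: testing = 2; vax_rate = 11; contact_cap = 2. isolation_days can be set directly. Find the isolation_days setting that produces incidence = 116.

Substituting into the transmissibility equation gives transmissibility = 3*isolation_days - 3.
So incidence = 9*isolation_days + 17.
Solve 9*isolation_days + 17 = 116: isolation_days = (116 - 17) / 9 = 11.

isolation_days = 11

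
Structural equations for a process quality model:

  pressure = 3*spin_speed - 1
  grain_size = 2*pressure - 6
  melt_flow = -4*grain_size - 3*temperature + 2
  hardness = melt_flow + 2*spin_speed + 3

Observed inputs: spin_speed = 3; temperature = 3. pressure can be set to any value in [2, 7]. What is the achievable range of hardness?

-30 to 10

Intervening on pressure fixes its value directly, overriding its dependence on spin_speed.
Substituting into the melt_flow equation gives melt_flow = -8*pressure + 17.
Substituting into the hardness equation gives hardness = -8*pressure + 26.
Linear in pressure, so extremes are at the endpoints: pressure = 2 gives hardness = 10; pressure = 7 gives hardness = -30.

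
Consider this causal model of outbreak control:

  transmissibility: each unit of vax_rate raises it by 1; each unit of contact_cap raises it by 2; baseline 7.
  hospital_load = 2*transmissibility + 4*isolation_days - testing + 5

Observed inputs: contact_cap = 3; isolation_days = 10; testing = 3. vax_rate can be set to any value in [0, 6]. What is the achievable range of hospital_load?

68 to 80

Substituting into the transmissibility equation gives transmissibility = vax_rate + 13.
hospital_load becomes 2*vax_rate + 68.
Linear in vax_rate, so extremes are at the endpoints: vax_rate = 0 gives hospital_load = 68; vax_rate = 6 gives hospital_load = 80.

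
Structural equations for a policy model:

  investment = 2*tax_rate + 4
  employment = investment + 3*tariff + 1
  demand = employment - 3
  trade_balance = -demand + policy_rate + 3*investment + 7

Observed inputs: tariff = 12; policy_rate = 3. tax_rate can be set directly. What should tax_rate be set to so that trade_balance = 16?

tax_rate = 8

Substituting into the employment equation gives employment = 2*tax_rate + 41.
demand becomes 2*tax_rate + 38.
Substituting into the trade_balance equation gives trade_balance = 4*tax_rate - 16.
Solve 4*tax_rate - 16 = 16: tax_rate = (16 + 16) / 4 = 8.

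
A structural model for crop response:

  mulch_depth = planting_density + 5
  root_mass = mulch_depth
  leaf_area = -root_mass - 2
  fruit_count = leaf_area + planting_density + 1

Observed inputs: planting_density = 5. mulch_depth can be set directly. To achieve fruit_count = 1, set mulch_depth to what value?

mulch_depth = 3

Intervening on mulch_depth fixes its value directly, overriding its dependence on planting_density.
Substituting into the leaf_area equation gives leaf_area = -mulch_depth - 2.
So fruit_count = -mulch_depth + 4.
Solve -mulch_depth + 4 = 1: mulch_depth = (1 - 4) / -1 = 3.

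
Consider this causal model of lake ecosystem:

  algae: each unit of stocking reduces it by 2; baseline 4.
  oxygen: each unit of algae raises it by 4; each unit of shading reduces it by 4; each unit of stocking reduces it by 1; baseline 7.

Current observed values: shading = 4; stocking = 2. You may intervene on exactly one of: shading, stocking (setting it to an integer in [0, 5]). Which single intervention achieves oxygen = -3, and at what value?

Intervening on shading: with other inputs at their observed values, oxygen = -4*shading + 5. Solving for -3 gives shading = 2, within [0, 5].
Intervening on stocking: oxygen = -9*stocking + 7. Reaching -3 requires stocking = 10/9, not an integer.

set shading = 2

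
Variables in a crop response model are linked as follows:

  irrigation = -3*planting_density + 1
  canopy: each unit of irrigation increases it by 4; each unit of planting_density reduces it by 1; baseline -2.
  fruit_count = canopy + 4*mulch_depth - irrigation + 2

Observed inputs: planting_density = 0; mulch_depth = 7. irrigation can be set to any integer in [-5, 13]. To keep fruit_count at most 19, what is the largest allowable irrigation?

Intervening on irrigation fixes its value directly, overriding its dependence on planting_density.
Substituting into the canopy equation gives canopy = 4*irrigation - 2.
Substituting into the fruit_count equation gives fruit_count = 3*irrigation + 28.
Require 3*irrigation + 28 ≤ 19, so irrigation ≤ -3.
The largest integer in [-5, 13] satisfying this is -3.

irrigation = -3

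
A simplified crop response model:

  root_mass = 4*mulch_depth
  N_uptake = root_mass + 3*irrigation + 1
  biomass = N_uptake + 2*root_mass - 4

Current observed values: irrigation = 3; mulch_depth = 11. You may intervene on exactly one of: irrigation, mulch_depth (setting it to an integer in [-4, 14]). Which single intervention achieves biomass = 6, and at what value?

set mulch_depth = 0

Intervening on irrigation: biomass = 3*irrigation + 129. Reaching 6 requires irrigation = -41, outside [-4, 14].
Intervening on mulch_depth: with other inputs at their observed values, biomass = 12*mulch_depth + 6. Solving for 6 gives mulch_depth = 0, within [-4, 14].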